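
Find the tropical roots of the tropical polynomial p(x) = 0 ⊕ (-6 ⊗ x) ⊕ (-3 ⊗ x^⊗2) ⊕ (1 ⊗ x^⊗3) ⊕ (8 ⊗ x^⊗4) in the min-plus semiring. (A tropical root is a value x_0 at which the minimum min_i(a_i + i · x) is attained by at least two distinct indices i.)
Roots: {-7, -4, -3, 6}

Each tropical root is a break point of the lower envelope of the lines y = a_i + i · x (there are 5 lines, with slopes 0, 1, ..., 4). Only the lines that attain the minimum somewhere contribute to roots; other lines are dominated. Here the surviving (envelope) indices are i = 4, i = 3, i = 2, i = 1, i = 0.
Intersections between consecutive envelope lines give the roots: for adjacent envelope indices i < j the intersection is x = (a_i − a_j) / (j − i). Reading off the sorted break points: {-7, -4, -3, 6}.
Verification: at each break x_0, at least two indices attain the minimum of min_i(a_i + i · x_0).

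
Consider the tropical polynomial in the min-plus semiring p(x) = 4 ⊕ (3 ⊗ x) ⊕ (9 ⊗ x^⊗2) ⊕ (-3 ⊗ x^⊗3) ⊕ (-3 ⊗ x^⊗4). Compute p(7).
p(7) = 4

A tropical monomial a ⊗ x^⊗i evaluates to a + i · x. Evaluating each term at x = 7:
  Term 0 contributes 4 + 0 · 7 = 4
  Term 1 contributes 3 + 1 · 7 = 10
  Term 2 contributes 9 + 2 · 7 = 23
  Term 3 contributes -3 + 3 · 7 = 18
  Term 4 contributes -3 + 4 · 7 = 25
p(7) = ⊕ of these = min[4, 10, 23, 18, 25] = 4.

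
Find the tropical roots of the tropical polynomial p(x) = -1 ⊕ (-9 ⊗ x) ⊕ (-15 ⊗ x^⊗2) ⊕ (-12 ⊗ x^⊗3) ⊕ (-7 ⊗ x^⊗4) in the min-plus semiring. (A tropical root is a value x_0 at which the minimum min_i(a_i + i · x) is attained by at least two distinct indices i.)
Roots: {-5, -3, 6, 8}

Each tropical root is a break point of the lower envelope of the lines y = a_i + i · x (there are 5 lines, with slopes 0, 1, ..., 4). Only the lines that attain the minimum somewhere contribute to roots; other lines are dominated. Here the surviving (envelope) indices are i = 4, i = 3, i = 2, i = 1, i = 0.
Intersections between consecutive envelope lines give the roots: for adjacent envelope indices i < j the intersection is x = (a_i − a_j) / (j − i). Reading off the sorted break points: {-5, -3, 6, 8}.
Verification: at each break x_0, at least two indices attain the minimum of min_i(a_i + i · x_0).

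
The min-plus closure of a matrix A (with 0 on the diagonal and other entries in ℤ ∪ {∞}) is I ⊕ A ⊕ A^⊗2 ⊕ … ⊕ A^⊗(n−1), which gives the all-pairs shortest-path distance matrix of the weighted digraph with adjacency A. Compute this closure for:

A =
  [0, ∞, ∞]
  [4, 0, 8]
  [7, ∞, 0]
Closure =
  [0, ∞, ∞]
  [4, 0, 8]
  [7, ∞, 0]

This is the Floyd-Warshall all-pairs shortest-path computation. For each intermediate vertex k = 0, 1, …, 2, update dist[i][j] ← min(dist[i][j], dist[i][k] + dist[k][j]). The final matrix gives, for each (i, j), the minimum total weight of any directed path from i to j (possibly empty when i = j).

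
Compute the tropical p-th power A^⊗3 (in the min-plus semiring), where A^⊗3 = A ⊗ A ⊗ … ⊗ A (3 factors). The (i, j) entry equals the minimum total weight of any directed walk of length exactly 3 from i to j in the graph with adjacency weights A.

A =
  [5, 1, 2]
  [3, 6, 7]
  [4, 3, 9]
A^⊗3 =
  [8, 5, 6]
  [7, 8, 10]
  [8, 7, 8]

Each entry (A^⊗3)_ij equals the minimum over all length-3 walks i = v_0 → v_1 → … → v_3 = j of Σ_t A[v_t][v_{t+1}]. For example, for (i, j) = (0, 2) we minimise over 9 possible intermediate vertex sequences; the minimum is 6, attained along the walk 0 → 1 → 0 → 2.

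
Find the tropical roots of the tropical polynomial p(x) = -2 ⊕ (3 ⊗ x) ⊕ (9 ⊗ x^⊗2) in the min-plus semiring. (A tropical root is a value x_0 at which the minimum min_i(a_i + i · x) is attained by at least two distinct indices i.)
Roots: {-6, -5}

Each tropical root is a break point of the lower envelope of the lines y = a_i + i · x (there are 3 lines, with slopes 0, 1, ..., 2). Only the lines that attain the minimum somewhere contribute to roots; other lines are dominated. Here the surviving (envelope) indices are i = 2, i = 1, i = 0.
Intersections between consecutive envelope lines give the roots: for adjacent envelope indices i < j the intersection is x = (a_i − a_j) / (j − i). Reading off the sorted break points: {-6, -5}.
Verification: at each break x_0, at least two indices attain the minimum of min_i(a_i + i · x_0).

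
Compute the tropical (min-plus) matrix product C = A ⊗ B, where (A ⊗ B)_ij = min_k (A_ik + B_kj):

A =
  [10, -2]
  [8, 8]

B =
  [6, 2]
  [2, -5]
A ⊗ B =
  [0, -7]
  [10, 3]

Apply the min-plus product entry-by-entry:
  C[0][0] = min over k of (A[0][0] + B[0][0] = 10 + 6 = 16, A[0][1] + B[1][0] = -2 + 2 = 0) = 0 (attained at k = 1)
  C[0][1] = min over k of (A[0][0] + B[0][1] = 10 + 2 = 12, A[0][1] + B[1][1] = -2 + -5 = -7) = -7 (attained at k = 1)
  C[1][0] = min over k of (A[1][0] + B[0][0] = 8 + 6 = 14, A[1][1] + B[1][0] = 8 + 2 = 10) = 10 (attained at k = 1)
  C[1][1] = min over k of (A[1][0] + B[0][1] = 8 + 2 = 10, A[1][1] + B[1][1] = 8 + -5 = 3) = 3 (attained at k = 1)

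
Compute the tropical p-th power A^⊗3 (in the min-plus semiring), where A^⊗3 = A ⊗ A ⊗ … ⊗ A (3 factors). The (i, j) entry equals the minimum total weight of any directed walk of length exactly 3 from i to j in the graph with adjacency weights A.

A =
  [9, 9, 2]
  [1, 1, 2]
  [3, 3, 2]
A^⊗3 =
  [6, 6, 6]
  [3, 3, 4]
  [5, 5, 6]

Each entry (A^⊗3)_ij equals the minimum over all length-3 walks i = v_0 → v_1 → … → v_3 = j of Σ_t A[v_t][v_{t+1}]. For example, for (i, j) = (0, 2) we minimise over 9 possible intermediate vertex sequences; the minimum is 6, attained along the walk 0 → 2 → 2 → 2.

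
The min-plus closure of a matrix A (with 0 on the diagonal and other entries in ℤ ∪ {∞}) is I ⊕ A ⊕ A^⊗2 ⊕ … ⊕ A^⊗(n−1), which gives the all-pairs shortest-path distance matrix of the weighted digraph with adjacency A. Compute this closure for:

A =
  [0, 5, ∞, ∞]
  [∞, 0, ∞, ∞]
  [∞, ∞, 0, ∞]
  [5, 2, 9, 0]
Closure =
  [0, 5, ∞, ∞]
  [∞, 0, ∞, ∞]
  [∞, ∞, 0, ∞]
  [5, 2, 9, 0]

This is the Floyd-Warshall all-pairs shortest-path computation. For each intermediate vertex k = 0, 1, …, 3, update dist[i][j] ← min(dist[i][j], dist[i][k] + dist[k][j]). The final matrix gives, for each (i, j), the minimum total weight of any directed path from i to j (possibly empty when i = j).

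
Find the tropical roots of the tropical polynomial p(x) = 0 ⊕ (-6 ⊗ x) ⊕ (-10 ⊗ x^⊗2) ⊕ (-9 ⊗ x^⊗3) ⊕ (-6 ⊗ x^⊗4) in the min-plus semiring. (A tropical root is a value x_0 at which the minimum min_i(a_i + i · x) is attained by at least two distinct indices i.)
Roots: {-3, -1, 4, 6}

Each tropical root is a break point of the lower envelope of the lines y = a_i + i · x (there are 5 lines, with slopes 0, 1, ..., 4). Only the lines that attain the minimum somewhere contribute to roots; other lines are dominated. Here the surviving (envelope) indices are i = 4, i = 3, i = 2, i = 1, i = 0.
Intersections between consecutive envelope lines give the roots: for adjacent envelope indices i < j the intersection is x = (a_i − a_j) / (j − i). Reading off the sorted break points: {-3, -1, 4, 6}.
Verification: at each break x_0, at least two indices attain the minimum of min_i(a_i + i · x_0).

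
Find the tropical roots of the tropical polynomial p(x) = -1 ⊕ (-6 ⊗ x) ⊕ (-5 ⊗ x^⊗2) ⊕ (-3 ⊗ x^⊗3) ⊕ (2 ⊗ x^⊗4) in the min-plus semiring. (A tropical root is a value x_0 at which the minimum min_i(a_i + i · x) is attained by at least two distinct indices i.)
Roots: {-5, -2, -1, 5}

Each tropical root is a break point of the lower envelope of the lines y = a_i + i · x (there are 5 lines, with slopes 0, 1, ..., 4). Only the lines that attain the minimum somewhere contribute to roots; other lines are dominated. Here the surviving (envelope) indices are i = 4, i = 3, i = 2, i = 1, i = 0.
Intersections between consecutive envelope lines give the roots: for adjacent envelope indices i < j the intersection is x = (a_i − a_j) / (j − i). Reading off the sorted break points: {-5, -2, -1, 5}.
Verification: at each break x_0, at least two indices attain the minimum of min_i(a_i + i · x_0).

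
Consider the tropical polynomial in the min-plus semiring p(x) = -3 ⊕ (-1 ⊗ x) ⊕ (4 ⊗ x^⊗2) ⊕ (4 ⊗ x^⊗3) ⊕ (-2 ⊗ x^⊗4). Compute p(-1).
p(-1) = -6

A tropical monomial a ⊗ x^⊗i evaluates to a + i · x. Evaluating each term at x = -1:
  Term 0 contributes -3 + 0 · -1 = -3
  Term 1 contributes -1 + 1 · -1 = -2
  Term 2 contributes 4 + 2 · -1 = 2
  Term 3 contributes 4 + 3 · -1 = 1
  Term 4 contributes -2 + 4 · -1 = -6
p(-1) = ⊕ of these = min[-3, -2, 2, 1, -6] = -6.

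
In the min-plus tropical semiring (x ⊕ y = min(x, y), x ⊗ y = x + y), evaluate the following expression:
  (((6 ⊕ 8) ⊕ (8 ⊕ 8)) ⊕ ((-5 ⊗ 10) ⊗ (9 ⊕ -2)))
(((6 ⊕ 8) ⊕ (8 ⊕ 8)) ⊕ ((-5 ⊗ 10) ⊗ (9 ⊕ -2))) = 3

Expand innermost to outermost. Recall ⊕ takes the minimum of its arguments and ⊗ takes their sum. Working out the expression (((6 ⊕ 8) ⊕ (8 ⊕ 8)) ⊕ ((-5 ⊗ 10) ⊗ (9 ⊕ -2))) gives 3.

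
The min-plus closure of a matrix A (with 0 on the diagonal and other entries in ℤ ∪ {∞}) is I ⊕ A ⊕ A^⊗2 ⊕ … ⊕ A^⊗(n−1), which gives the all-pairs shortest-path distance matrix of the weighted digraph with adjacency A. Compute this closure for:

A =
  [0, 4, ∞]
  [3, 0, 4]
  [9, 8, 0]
Closure =
  [0, 4, 8]
  [3, 0, 4]
  [9, 8, 0]

This is the Floyd-Warshall all-pairs shortest-path computation. For each intermediate vertex k = 0, 1, …, 2, update dist[i][j] ← min(dist[i][j], dist[i][k] + dist[k][j]). The final matrix gives, for each (i, j), the minimum total weight of any directed path from i to j (possibly empty when i = j).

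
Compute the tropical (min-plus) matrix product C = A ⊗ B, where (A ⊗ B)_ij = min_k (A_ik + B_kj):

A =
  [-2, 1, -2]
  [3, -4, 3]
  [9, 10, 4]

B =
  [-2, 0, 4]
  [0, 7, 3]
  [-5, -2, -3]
A ⊗ B =
  [-7, -4, -5]
  [-4, 1, -1]
  [-1, 2, 1]

Apply the min-plus product entry-by-entry:
  C[0][0] = min over k of (A[0][0] + B[0][0] = -2 + -2 = -4, A[0][1] + B[1][0] = 1 + 0 = 1, A[0][2] + B[2][0] = -2 + -5 = -7) = -7 (attained at k = 2)
  C[0][1] = min over k of (A[0][0] + B[0][1] = -2 + 0 = -2, A[0][1] + B[1][1] = 1 + 7 = 8, A[0][2] + B[2][1] = -2 + -2 = -4) = -4 (attained at k = 2)
  C[0][2] = min over k of (A[0][0] + B[0][2] = -2 + 4 = 2, A[0][1] + B[1][2] = 1 + 3 = 4, A[0][2] + B[2][2] = -2 + -3 = -5) = -5 (attained at k = 2)
  C[1][0] = min over k of (A[1][0] + B[0][0] = 3 + -2 = 1, A[1][1] + B[1][0] = -4 + 0 = -4, A[1][2] + B[2][0] = 3 + -5 = -2) = -4 (attained at k = 1)
  C[1][1] = min over k of (A[1][0] + B[0][1] = 3 + 0 = 3, A[1][1] + B[1][1] = -4 + 7 = 3, A[1][2] + B[2][1] = 3 + -2 = 1) = 1 (attained at k = 2)
  C[1][2] = min over k of (A[1][0] + B[0][2] = 3 + 4 = 7, A[1][1] + B[1][2] = -4 + 3 = -1, A[1][2] + B[2][2] = 3 + -3 = 0) = -1 (attained at k = 1)
  C[2][0] = min over k of (A[2][0] + B[0][0] = 9 + -2 = 7, A[2][1] + B[1][0] = 10 + 0 = 10, A[2][2] + B[2][0] = 4 + -5 = -1) = -1 (attained at k = 2)
  C[2][1] = min over k of (A[2][0] + B[0][1] = 9 + 0 = 9, A[2][1] + B[1][1] = 10 + 7 = 17, A[2][2] + B[2][1] = 4 + -2 = 2) = 2 (attained at k = 2)
  C[2][2] = min over k of (A[2][0] + B[0][2] = 9 + 4 = 13, A[2][1] + B[1][2] = 10 + 3 = 13, A[2][2] + B[2][2] = 4 + -3 = 1) = 1 (attained at k = 2)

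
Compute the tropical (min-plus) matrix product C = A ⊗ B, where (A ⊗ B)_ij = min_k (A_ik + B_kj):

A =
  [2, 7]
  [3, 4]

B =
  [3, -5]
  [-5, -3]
A ⊗ B =
  [2, -3]
  [-1, -2]

Apply the min-plus product entry-by-entry:
  C[0][0] = min over k of (A[0][0] + B[0][0] = 2 + 3 = 5, A[0][1] + B[1][0] = 7 + -5 = 2) = 2 (attained at k = 1)
  C[0][1] = min over k of (A[0][0] + B[0][1] = 2 + -5 = -3, A[0][1] + B[1][1] = 7 + -3 = 4) = -3 (attained at k = 0)
  C[1][0] = min over k of (A[1][0] + B[0][0] = 3 + 3 = 6, A[1][1] + B[1][0] = 4 + -5 = -1) = -1 (attained at k = 1)
  C[1][1] = min over k of (A[1][0] + B[0][1] = 3 + -5 = -2, A[1][1] + B[1][1] = 4 + -3 = 1) = -2 (attained at k = 0)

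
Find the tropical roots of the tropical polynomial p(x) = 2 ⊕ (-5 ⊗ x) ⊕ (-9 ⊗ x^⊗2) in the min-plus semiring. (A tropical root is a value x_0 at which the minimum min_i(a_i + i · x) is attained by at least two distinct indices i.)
Roots: {4, 7}

Each tropical root is a break point of the lower envelope of the lines y = a_i + i · x (there are 3 lines, with slopes 0, 1, ..., 2). Only the lines that attain the minimum somewhere contribute to roots; other lines are dominated. Here the surviving (envelope) indices are i = 2, i = 1, i = 0.
Intersections between consecutive envelope lines give the roots: for adjacent envelope indices i < j the intersection is x = (a_i − a_j) / (j − i). Reading off the sorted break points: {4, 7}.
Verification: at each break x_0, at least two indices attain the minimum of min_i(a_i + i · x_0).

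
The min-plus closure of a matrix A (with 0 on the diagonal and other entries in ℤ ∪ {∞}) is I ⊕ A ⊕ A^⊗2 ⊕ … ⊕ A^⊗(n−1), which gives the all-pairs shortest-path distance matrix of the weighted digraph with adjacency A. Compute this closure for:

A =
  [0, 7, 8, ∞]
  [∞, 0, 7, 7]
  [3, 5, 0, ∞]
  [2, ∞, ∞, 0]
Closure =
  [0, 7, 8, 14]
  [9, 0, 7, 7]
  [3, 5, 0, 12]
  [2, 9, 10, 0]

This is the Floyd-Warshall all-pairs shortest-path computation. For each intermediate vertex k = 0, 1, …, 3, update dist[i][j] ← min(dist[i][j], dist[i][k] + dist[k][j]). The final matrix gives, for each (i, j), the minimum total weight of any directed path from i to j (possibly empty when i = j).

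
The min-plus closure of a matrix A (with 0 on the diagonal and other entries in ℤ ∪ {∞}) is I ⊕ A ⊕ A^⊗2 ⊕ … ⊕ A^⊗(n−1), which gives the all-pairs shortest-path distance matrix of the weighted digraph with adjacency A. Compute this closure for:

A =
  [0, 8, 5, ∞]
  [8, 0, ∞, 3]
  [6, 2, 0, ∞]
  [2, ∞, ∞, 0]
Closure =
  [0, 7, 5, 10]
  [5, 0, 10, 3]
  [6, 2, 0, 5]
  [2, 9, 7, 0]

This is the Floyd-Warshall all-pairs shortest-path computation. For each intermediate vertex k = 0, 1, …, 3, update dist[i][j] ← min(dist[i][j], dist[i][k] + dist[k][j]). The final matrix gives, for each (i, j), the minimum total weight of any directed path from i to j (possibly empty when i = j).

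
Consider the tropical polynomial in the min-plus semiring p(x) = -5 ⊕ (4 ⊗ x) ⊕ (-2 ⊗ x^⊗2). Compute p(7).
p(7) = -5

A tropical monomial a ⊗ x^⊗i evaluates to a + i · x. Evaluating each term at x = 7:
  Term 0 contributes -5 + 0 · 7 = -5
  Term 1 contributes 4 + 1 · 7 = 11
  Term 2 contributes -2 + 2 · 7 = 12
p(7) = ⊕ of these = min[-5, 11, 12] = -5.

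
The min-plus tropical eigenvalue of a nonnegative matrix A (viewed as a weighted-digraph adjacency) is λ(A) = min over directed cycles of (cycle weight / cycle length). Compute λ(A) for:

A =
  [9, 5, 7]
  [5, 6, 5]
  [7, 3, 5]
λ(A) = 4

Enumerate directed cycles and compute their means (weight / length). Sample:
  cycle 0 → 0: weight = 9, length = 1, mean = 9/1 ≈ 9.000
  cycle 1 → 1: weight = 6, length = 1, mean = 6/1 ≈ 6.000
  cycle 2 → 2: weight = 5, length = 1, mean = 5/1 ≈ 5.000
  cycle 0 → 1 → 0: weight = 10, length = 2, mean = 10/2 ≈ 5.000
  cycle 0 → 2 → 0: weight = 14, length = 2, mean = 14/2 ≈ 7.000
  cycle 1 → 0 → 1: weight = 10, length = 2, mean = 10/2 ≈ 5.000
Minimum mean = 4.000, attained e.g. along the cycle 1 → 2 → 1 with weight 8 and length 2. So λ(A) = 8/2 = 4.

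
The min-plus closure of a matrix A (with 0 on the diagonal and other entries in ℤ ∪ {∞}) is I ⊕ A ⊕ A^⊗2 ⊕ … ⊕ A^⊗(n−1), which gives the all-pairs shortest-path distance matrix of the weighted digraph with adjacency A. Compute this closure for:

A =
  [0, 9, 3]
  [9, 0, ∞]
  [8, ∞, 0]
Closure =
  [0, 9, 3]
  [9, 0, 12]
  [8, 17, 0]

This is the Floyd-Warshall all-pairs shortest-path computation. For each intermediate vertex k = 0, 1, …, 2, update dist[i][j] ← min(dist[i][j], dist[i][k] + dist[k][j]). The final matrix gives, for each (i, j), the minimum total weight of any directed path from i to j (possibly empty when i = j).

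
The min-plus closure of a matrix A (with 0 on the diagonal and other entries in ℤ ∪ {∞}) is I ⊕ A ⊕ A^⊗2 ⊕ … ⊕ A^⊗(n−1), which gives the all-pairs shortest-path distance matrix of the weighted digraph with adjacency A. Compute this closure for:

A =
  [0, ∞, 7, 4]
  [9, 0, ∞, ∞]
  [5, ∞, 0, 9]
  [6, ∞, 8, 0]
Closure =
  [0, ∞, 7, 4]
  [9, 0, 16, 13]
  [5, ∞, 0, 9]
  [6, ∞, 8, 0]

This is the Floyd-Warshall all-pairs shortest-path computation. For each intermediate vertex k = 0, 1, …, 3, update dist[i][j] ← min(dist[i][j], dist[i][k] + dist[k][j]). The final matrix gives, for each (i, j), the minimum total weight of any directed path from i to j (possibly empty when i = j).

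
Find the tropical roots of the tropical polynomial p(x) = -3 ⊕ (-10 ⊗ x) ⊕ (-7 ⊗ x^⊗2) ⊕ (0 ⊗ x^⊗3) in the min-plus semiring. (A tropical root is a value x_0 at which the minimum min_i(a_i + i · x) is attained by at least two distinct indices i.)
Roots: {-7, -3, 7}

Each tropical root is a break point of the lower envelope of the lines y = a_i + i · x (there are 4 lines, with slopes 0, 1, ..., 3). Only the lines that attain the minimum somewhere contribute to roots; other lines are dominated. Here the surviving (envelope) indices are i = 3, i = 2, i = 1, i = 0.
Intersections between consecutive envelope lines give the roots: for adjacent envelope indices i < j the intersection is x = (a_i − a_j) / (j − i). Reading off the sorted break points: {-7, -3, 7}.
Verification: at each break x_0, at least two indices attain the minimum of min_i(a_i + i · x_0).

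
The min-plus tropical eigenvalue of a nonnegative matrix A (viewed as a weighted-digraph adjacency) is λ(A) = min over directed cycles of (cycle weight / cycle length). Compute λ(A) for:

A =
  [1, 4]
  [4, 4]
λ(A) = 1

Enumerate directed cycles and compute their means (weight / length). Sample:
  cycle 0 → 0: weight = 1, length = 1, mean = 1/1 ≈ 1.000
  cycle 1 → 1: weight = 4, length = 1, mean = 4/1 ≈ 4.000
  cycle 0 → 1 → 0: weight = 8, length = 2, mean = 8/2 ≈ 4.000
  cycle 1 → 0 → 1: weight = 8, length = 2, mean = 8/2 ≈ 4.000
Minimum mean = 1.000, attained e.g. along the cycle 0 → 0 with weight 1 and length 1. So λ(A) = 1/1 = 1.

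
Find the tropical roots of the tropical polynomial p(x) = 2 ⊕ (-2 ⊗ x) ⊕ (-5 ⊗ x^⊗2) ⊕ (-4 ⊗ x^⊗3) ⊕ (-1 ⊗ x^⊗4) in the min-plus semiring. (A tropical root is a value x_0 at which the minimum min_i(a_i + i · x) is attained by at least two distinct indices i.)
Roots: {-3, -1, 3, 4}

Each tropical root is a break point of the lower envelope of the lines y = a_i + i · x (there are 5 lines, with slopes 0, 1, ..., 4). Only the lines that attain the minimum somewhere contribute to roots; other lines are dominated. Here the surviving (envelope) indices are i = 4, i = 3, i = 2, i = 1, i = 0.
Intersections between consecutive envelope lines give the roots: for adjacent envelope indices i < j the intersection is x = (a_i − a_j) / (j − i). Reading off the sorted break points: {-3, -1, 3, 4}.
Verification: at each break x_0, at least two indices attain the minimum of min_i(a_i + i · x_0).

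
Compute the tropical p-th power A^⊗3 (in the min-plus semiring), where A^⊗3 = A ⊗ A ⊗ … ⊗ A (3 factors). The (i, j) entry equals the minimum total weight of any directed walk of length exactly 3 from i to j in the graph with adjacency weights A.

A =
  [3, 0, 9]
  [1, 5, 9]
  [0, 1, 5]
A^⊗3 =
  [4, 1, 10]
  [2, 4, 10]
  [1, 2, 9]

Each entry (A^⊗3)_ij equals the minimum over all length-3 walks i = v_0 → v_1 → … → v_3 = j of Σ_t A[v_t][v_{t+1}]. For example, for (i, j) = (0, 2) we minimise over 9 possible intermediate vertex sequences; the minimum is 10, attained along the walk 0 → 1 → 0 → 2.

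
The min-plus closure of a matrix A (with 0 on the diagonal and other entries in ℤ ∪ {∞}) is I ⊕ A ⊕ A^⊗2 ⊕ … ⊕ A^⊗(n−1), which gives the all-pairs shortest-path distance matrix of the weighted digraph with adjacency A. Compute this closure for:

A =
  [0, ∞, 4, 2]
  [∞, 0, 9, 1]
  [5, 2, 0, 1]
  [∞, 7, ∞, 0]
Closure =
  [0, 6, 4, 2]
  [14, 0, 9, 1]
  [5, 2, 0, 1]
  [21, 7, 16, 0]

This is the Floyd-Warshall all-pairs shortest-path computation. For each intermediate vertex k = 0, 1, …, 3, update dist[i][j] ← min(dist[i][j], dist[i][k] + dist[k][j]). The final matrix gives, for each (i, j), the minimum total weight of any directed path from i to j (possibly empty when i = j).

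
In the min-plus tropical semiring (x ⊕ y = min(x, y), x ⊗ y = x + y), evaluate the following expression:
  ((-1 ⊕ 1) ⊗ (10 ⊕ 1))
((-1 ⊕ 1) ⊗ (10 ⊕ 1)) = 0

Expand innermost to outermost. Recall ⊕ takes the minimum of its arguments and ⊗ takes their sum. Working out the expression ((-1 ⊕ 1) ⊗ (10 ⊕ 1)) gives 0.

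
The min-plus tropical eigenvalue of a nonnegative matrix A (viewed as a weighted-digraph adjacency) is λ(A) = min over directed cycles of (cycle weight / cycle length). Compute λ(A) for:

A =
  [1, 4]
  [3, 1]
λ(A) = 1

Enumerate directed cycles and compute their means (weight / length). Sample:
  cycle 0 → 0: weight = 1, length = 1, mean = 1/1 ≈ 1.000
  cycle 1 → 1: weight = 1, length = 1, mean = 1/1 ≈ 1.000
  cycle 0 → 1 → 0: weight = 7, length = 2, mean = 7/2 ≈ 3.500
  cycle 1 → 0 → 1: weight = 7, length = 2, mean = 7/2 ≈ 3.500
Minimum mean = 1.000, attained e.g. along the cycle 0 → 0 with weight 1 and length 1. So λ(A) = 1/1 = 1.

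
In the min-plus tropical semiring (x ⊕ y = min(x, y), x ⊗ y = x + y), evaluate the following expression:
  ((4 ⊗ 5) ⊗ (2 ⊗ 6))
((4 ⊗ 5) ⊗ (2 ⊗ 6)) = 17

Expand innermost to outermost. Recall ⊕ takes the minimum of its arguments and ⊗ takes their sum. Working out the expression ((4 ⊗ 5) ⊗ (2 ⊗ 6)) gives 17.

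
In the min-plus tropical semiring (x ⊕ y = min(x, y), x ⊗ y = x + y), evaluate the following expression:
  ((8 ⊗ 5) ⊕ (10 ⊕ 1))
((8 ⊗ 5) ⊕ (10 ⊕ 1)) = 1

Expand innermost to outermost. Recall ⊕ takes the minimum of its arguments and ⊗ takes their sum. Working out the expression ((8 ⊗ 5) ⊕ (10 ⊕ 1)) gives 1.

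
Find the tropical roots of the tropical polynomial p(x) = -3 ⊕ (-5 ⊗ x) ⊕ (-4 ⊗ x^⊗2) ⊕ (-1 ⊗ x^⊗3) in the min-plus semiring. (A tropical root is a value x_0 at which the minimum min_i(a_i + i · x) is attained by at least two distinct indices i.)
Roots: {-3, -1, 2}

Each tropical root is a break point of the lower envelope of the lines y = a_i + i · x (there are 4 lines, with slopes 0, 1, ..., 3). Only the lines that attain the minimum somewhere contribute to roots; other lines are dominated. Here the surviving (envelope) indices are i = 3, i = 2, i = 1, i = 0.
Intersections between consecutive envelope lines give the roots: for adjacent envelope indices i < j the intersection is x = (a_i − a_j) / (j − i). Reading off the sorted break points: {-3, -1, 2}.
Verification: at each break x_0, at least two indices attain the minimum of min_i(a_i + i · x_0).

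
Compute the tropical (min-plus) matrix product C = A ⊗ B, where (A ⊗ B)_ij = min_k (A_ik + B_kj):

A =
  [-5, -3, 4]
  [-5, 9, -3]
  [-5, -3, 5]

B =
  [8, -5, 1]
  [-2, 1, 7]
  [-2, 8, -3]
A ⊗ B =
  [-5, -10, -4]
  [-5, -10, -6]
  [-5, -10, -4]

Apply the min-plus product entry-by-entry:
  C[0][0] = min over k of (A[0][0] + B[0][0] = -5 + 8 = 3, A[0][1] + B[1][0] = -3 + -2 = -5, A[0][2] + B[2][0] = 4 + -2 = 2) = -5 (attained at k = 1)
  C[0][1] = min over k of (A[0][0] + B[0][1] = -5 + -5 = -10, A[0][1] + B[1][1] = -3 + 1 = -2, A[0][2] + B[2][1] = 4 + 8 = 12) = -10 (attained at k = 0)
  C[0][2] = min over k of (A[0][0] + B[0][2] = -5 + 1 = -4, A[0][1] + B[1][2] = -3 + 7 = 4, A[0][2] + B[2][2] = 4 + -3 = 1) = -4 (attained at k = 0)
  C[1][0] = min over k of (A[1][0] + B[0][0] = -5 + 8 = 3, A[1][1] + B[1][0] = 9 + -2 = 7, A[1][2] + B[2][0] = -3 + -2 = -5) = -5 (attained at k = 2)
  C[1][1] = min over k of (A[1][0] + B[0][1] = -5 + -5 = -10, A[1][1] + B[1][1] = 9 + 1 = 10, A[1][2] + B[2][1] = -3 + 8 = 5) = -10 (attained at k = 0)
  C[1][2] = min over k of (A[1][0] + B[0][2] = -5 + 1 = -4, A[1][1] + B[1][2] = 9 + 7 = 16, A[1][2] + B[2][2] = -3 + -3 = -6) = -6 (attained at k = 2)
  C[2][0] = min over k of (A[2][0] + B[0][0] = -5 + 8 = 3, A[2][1] + B[1][0] = -3 + -2 = -5, A[2][2] + B[2][0] = 5 + -2 = 3) = -5 (attained at k = 1)
  C[2][1] = min over k of (A[2][0] + B[0][1] = -5 + -5 = -10, A[2][1] + B[1][1] = -3 + 1 = -2, A[2][2] + B[2][1] = 5 + 8 = 13) = -10 (attained at k = 0)
  C[2][2] = min over k of (A[2][0] + B[0][2] = -5 + 1 = -4, A[2][1] + B[1][2] = -3 + 7 = 4, A[2][2] + B[2][2] = 5 + -3 = 2) = -4 (attained at k = 0)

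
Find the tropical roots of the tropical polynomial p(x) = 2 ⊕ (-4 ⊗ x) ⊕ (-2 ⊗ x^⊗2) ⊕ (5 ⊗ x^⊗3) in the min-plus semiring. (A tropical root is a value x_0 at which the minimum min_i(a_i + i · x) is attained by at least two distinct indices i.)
Roots: {-7, -2, 6}

Each tropical root is a break point of the lower envelope of the lines y = a_i + i · x (there are 4 lines, with slopes 0, 1, ..., 3). Only the lines that attain the minimum somewhere contribute to roots; other lines are dominated. Here the surviving (envelope) indices are i = 3, i = 2, i = 1, i = 0.
Intersections between consecutive envelope lines give the roots: for adjacent envelope indices i < j the intersection is x = (a_i − a_j) / (j − i). Reading off the sorted break points: {-7, -2, 6}.
Verification: at each break x_0, at least two indices attain the minimum of min_i(a_i + i · x_0).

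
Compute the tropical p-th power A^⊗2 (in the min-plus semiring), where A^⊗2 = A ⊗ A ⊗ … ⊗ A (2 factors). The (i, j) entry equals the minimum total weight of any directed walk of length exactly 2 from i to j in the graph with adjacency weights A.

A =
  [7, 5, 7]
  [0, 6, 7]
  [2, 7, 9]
A^⊗2 =
  [5, 11, 12]
  [6, 5, 7]
  [7, 7, 9]

Each entry (A^⊗2)_ij equals the minimum over all length-2 walks i = v_0 → v_1 → … → v_2 = j of Σ_t A[v_t][v_{t+1}]. For example, for (i, j) = (0, 2) we minimise over 3 possible intermediate vertex sequences; the minimum is 12, attained along the walk 0 → 1 → 2.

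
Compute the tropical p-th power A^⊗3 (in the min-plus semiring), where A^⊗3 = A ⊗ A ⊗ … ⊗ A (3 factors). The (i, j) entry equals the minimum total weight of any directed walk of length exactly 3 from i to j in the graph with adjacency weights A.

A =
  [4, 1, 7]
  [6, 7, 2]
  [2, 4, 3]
A^⊗3 =
  [5, 7, 6]
  [7, 5, 8]
  [8, 6, 5]

Each entry (A^⊗3)_ij equals the minimum over all length-3 walks i = v_0 → v_1 → … → v_3 = j of Σ_t A[v_t][v_{t+1}]. For example, for (i, j) = (0, 2) we minimise over 9 possible intermediate vertex sequences; the minimum is 6, attained along the walk 0 → 1 → 2 → 2.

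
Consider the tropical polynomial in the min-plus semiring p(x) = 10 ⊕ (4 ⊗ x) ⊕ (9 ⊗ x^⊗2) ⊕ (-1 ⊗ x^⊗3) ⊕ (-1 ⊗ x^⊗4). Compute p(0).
p(0) = -1

A tropical monomial a ⊗ x^⊗i evaluates to a + i · x. Evaluating each term at x = 0:
  Term 0 contributes 10 + 0 · 0 = 10
  Term 1 contributes 4 + 1 · 0 = 4
  Term 2 contributes 9 + 2 · 0 = 9
  Term 3 contributes -1 + 3 · 0 = -1
  Term 4 contributes -1 + 4 · 0 = -1
p(0) = ⊕ of these = min[10, 4, 9, -1, -1] = -1.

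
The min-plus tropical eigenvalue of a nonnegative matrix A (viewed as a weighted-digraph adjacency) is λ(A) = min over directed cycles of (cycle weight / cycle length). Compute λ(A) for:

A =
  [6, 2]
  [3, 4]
λ(A) = 5/2

Enumerate directed cycles and compute their means (weight / length). Sample:
  cycle 0 → 0: weight = 6, length = 1, mean = 6/1 ≈ 6.000
  cycle 1 → 1: weight = 4, length = 1, mean = 4/1 ≈ 4.000
  cycle 0 → 1 → 0: weight = 5, length = 2, mean = 5/2 ≈ 2.500
  cycle 1 → 0 → 1: weight = 5, length = 2, mean = 5/2 ≈ 2.500
Minimum mean = 2.500, attained e.g. along the cycle 0 → 1 → 0 with weight 5 and length 2. So λ(A) = 5/2 = 5/2.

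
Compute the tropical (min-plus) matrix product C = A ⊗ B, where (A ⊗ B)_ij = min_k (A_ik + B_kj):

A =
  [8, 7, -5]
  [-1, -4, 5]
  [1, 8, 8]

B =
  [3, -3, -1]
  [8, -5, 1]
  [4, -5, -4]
A ⊗ B =
  [-1, -10, -9]
  [2, -9, -3]
  [4, -2, 0]

Apply the min-plus product entry-by-entry:
  C[0][0] = min over k of (A[0][0] + B[0][0] = 8 + 3 = 11, A[0][1] + B[1][0] = 7 + 8 = 15, A[0][2] + B[2][0] = -5 + 4 = -1) = -1 (attained at k = 2)
  C[0][1] = min over k of (A[0][0] + B[0][1] = 8 + -3 = 5, A[0][1] + B[1][1] = 7 + -5 = 2, A[0][2] + B[2][1] = -5 + -5 = -10) = -10 (attained at k = 2)
  C[0][2] = min over k of (A[0][0] + B[0][2] = 8 + -1 = 7, A[0][1] + B[1][2] = 7 + 1 = 8, A[0][2] + B[2][2] = -5 + -4 = -9) = -9 (attained at k = 2)
  C[1][0] = min over k of (A[1][0] + B[0][0] = -1 + 3 = 2, A[1][1] + B[1][0] = -4 + 8 = 4, A[1][2] + B[2][0] = 5 + 4 = 9) = 2 (attained at k = 0)
  C[1][1] = min over k of (A[1][0] + B[0][1] = -1 + -3 = -4, A[1][1] + B[1][1] = -4 + -5 = -9, A[1][2] + B[2][1] = 5 + -5 = 0) = -9 (attained at k = 1)
  C[1][2] = min over k of (A[1][0] + B[0][2] = -1 + -1 = -2, A[1][1] + B[1][2] = -4 + 1 = -3, A[1][2] + B[2][2] = 5 + -4 = 1) = -3 (attained at k = 1)
  C[2][0] = min over k of (A[2][0] + B[0][0] = 1 + 3 = 4, A[2][1] + B[1][0] = 8 + 8 = 16, A[2][2] + B[2][0] = 8 + 4 = 12) = 4 (attained at k = 0)
  C[2][1] = min over k of (A[2][0] + B[0][1] = 1 + -3 = -2, A[2][1] + B[1][1] = 8 + -5 = 3, A[2][2] + B[2][1] = 8 + -5 = 3) = -2 (attained at k = 0)
  C[2][2] = min over k of (A[2][0] + B[0][2] = 1 + -1 = 0, A[2][1] + B[1][2] = 8 + 1 = 9, A[2][2] + B[2][2] = 8 + -4 = 4) = 0 (attained at k = 0)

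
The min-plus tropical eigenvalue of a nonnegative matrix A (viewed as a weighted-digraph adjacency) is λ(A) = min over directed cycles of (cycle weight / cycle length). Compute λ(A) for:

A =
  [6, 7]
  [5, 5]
λ(A) = 5

Enumerate directed cycles and compute their means (weight / length). Sample:
  cycle 0 → 0: weight = 6, length = 1, mean = 6/1 ≈ 6.000
  cycle 1 → 1: weight = 5, length = 1, mean = 5/1 ≈ 5.000
  cycle 0 → 1 → 0: weight = 12, length = 2, mean = 12/2 ≈ 6.000
  cycle 1 → 0 → 1: weight = 12, length = 2, mean = 12/2 ≈ 6.000
Minimum mean = 5.000, attained e.g. along the cycle 1 → 1 with weight 5 and length 1. So λ(A) = 5/1 = 5.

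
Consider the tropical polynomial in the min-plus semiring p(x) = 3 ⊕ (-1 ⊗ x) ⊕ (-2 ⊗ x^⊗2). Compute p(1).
p(1) = 0

A tropical monomial a ⊗ x^⊗i evaluates to a + i · x. Evaluating each term at x = 1:
  Term 0 contributes 3 + 0 · 1 = 3
  Term 1 contributes -1 + 1 · 1 = 0
  Term 2 contributes -2 + 2 · 1 = 0
p(1) = ⊕ of these = min[3, 0, 0] = 0.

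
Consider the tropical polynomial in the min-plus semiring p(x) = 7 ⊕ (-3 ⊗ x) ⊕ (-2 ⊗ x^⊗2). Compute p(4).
p(4) = 1

A tropical monomial a ⊗ x^⊗i evaluates to a + i · x. Evaluating each term at x = 4:
  Term 0 contributes 7 + 0 · 4 = 7
  Term 1 contributes -3 + 1 · 4 = 1
  Term 2 contributes -2 + 2 · 4 = 6
p(4) = ⊕ of these = min[7, 1, 6] = 1.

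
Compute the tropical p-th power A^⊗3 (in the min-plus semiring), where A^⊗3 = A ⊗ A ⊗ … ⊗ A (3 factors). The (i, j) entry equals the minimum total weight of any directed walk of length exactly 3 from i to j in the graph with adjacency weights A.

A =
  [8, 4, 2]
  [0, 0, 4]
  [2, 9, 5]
A^⊗3 =
  [4, 4, 6]
  [0, 0, 2]
  [6, 6, 9]

Each entry (A^⊗3)_ij equals the minimum over all length-3 walks i = v_0 → v_1 → … → v_3 = j of Σ_t A[v_t][v_{t+1}]. For example, for (i, j) = (0, 2) we minimise over 9 possible intermediate vertex sequences; the minimum is 6, attained along the walk 0 → 1 → 0 → 2.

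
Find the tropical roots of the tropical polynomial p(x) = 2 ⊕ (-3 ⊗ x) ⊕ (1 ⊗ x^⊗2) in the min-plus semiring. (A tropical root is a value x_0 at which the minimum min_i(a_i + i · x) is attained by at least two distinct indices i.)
Roots: {-4, 5}

Each tropical root is a break point of the lower envelope of the lines y = a_i + i · x (there are 3 lines, with slopes 0, 1, ..., 2). Only the lines that attain the minimum somewhere contribute to roots; other lines are dominated. Here the surviving (envelope) indices are i = 2, i = 1, i = 0.
Intersections between consecutive envelope lines give the roots: for adjacent envelope indices i < j the intersection is x = (a_i − a_j) / (j − i). Reading off the sorted break points: {-4, 5}.
Verification: at each break x_0, at least two indices attain the minimum of min_i(a_i + i · x_0).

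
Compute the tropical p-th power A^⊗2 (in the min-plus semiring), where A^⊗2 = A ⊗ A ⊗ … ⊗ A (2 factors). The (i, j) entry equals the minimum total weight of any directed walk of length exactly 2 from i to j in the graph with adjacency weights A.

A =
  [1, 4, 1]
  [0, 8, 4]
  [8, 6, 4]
A^⊗2 =
  [2, 5, 2]
  [1, 4, 1]
  [6, 10, 8]

Each entry (A^⊗2)_ij equals the minimum over all length-2 walks i = v_0 → v_1 → … → v_2 = j of Σ_t A[v_t][v_{t+1}]. For example, for (i, j) = (0, 2) we minimise over 3 possible intermediate vertex sequences; the minimum is 2, attained along the walk 0 → 0 → 2.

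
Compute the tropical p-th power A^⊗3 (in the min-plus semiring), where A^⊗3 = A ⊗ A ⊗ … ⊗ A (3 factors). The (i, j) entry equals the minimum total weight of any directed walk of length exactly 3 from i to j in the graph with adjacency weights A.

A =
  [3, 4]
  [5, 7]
A^⊗3 =
  [9, 10]
  [11, 12]

Each entry (A^⊗3)_ij equals the minimum over all length-3 walks i = v_0 → v_1 → … → v_3 = j of Σ_t A[v_t][v_{t+1}]. For example, for (i, j) = (0, 1) we minimise over 4 possible intermediate vertex sequences; the minimum is 10, attained along the walk 0 → 0 → 0 → 1.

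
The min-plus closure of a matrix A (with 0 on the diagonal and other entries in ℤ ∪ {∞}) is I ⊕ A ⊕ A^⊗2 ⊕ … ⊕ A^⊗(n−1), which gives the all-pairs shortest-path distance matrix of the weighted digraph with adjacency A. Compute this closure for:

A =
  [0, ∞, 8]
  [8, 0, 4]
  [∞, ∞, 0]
Closure =
  [0, ∞, 8]
  [8, 0, 4]
  [∞, ∞, 0]

This is the Floyd-Warshall all-pairs shortest-path computation. For each intermediate vertex k = 0, 1, …, 2, update dist[i][j] ← min(dist[i][j], dist[i][k] + dist[k][j]). The final matrix gives, for each (i, j), the minimum total weight of any directed path from i to j (possibly empty when i = j).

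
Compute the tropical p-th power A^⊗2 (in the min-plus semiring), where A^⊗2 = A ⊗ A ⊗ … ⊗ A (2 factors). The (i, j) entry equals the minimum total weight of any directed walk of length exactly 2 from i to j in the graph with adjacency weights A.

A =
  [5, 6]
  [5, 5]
A^⊗2 =
  [10, 11]
  [10, 10]

Each entry (A^⊗2)_ij equals the minimum over all length-2 walks i = v_0 → v_1 → … → v_2 = j of Σ_t A[v_t][v_{t+1}]. For example, for (i, j) = (0, 1) we minimise over 2 possible intermediate vertex sequences; the minimum is 11, attained along the walk 0 → 0 → 1.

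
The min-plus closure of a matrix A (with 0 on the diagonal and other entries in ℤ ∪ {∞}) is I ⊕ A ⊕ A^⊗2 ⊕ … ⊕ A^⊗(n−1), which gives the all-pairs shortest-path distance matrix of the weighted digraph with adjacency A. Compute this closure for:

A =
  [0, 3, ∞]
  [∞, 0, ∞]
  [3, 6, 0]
Closure =
  [0, 3, ∞]
  [∞, 0, ∞]
  [3, 6, 0]

This is the Floyd-Warshall all-pairs shortest-path computation. For each intermediate vertex k = 0, 1, …, 2, update dist[i][j] ← min(dist[i][j], dist[i][k] + dist[k][j]). The final matrix gives, for each (i, j), the minimum total weight of any directed path from i to j (possibly empty when i = j).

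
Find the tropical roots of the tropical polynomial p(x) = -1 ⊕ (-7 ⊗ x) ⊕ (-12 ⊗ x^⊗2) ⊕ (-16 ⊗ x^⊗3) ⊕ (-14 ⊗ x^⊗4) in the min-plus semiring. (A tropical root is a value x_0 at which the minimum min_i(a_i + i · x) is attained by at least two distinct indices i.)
Roots: {-2, 4, 5, 6}

Each tropical root is a break point of the lower envelope of the lines y = a_i + i · x (there are 5 lines, with slopes 0, 1, ..., 4). Only the lines that attain the minimum somewhere contribute to roots; other lines are dominated. Here the surviving (envelope) indices are i = 4, i = 3, i = 2, i = 1, i = 0.
Intersections between consecutive envelope lines give the roots: for adjacent envelope indices i < j the intersection is x = (a_i − a_j) / (j − i). Reading off the sorted break points: {-2, 4, 5, 6}.
Verification: at each break x_0, at least two indices attain the minimum of min_i(a_i + i · x_0).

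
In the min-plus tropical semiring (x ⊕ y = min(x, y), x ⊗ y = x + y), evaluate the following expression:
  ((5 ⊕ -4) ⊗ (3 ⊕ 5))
((5 ⊕ -4) ⊗ (3 ⊕ 5)) = -1

Expand innermost to outermost. Recall ⊕ takes the minimum of its arguments and ⊗ takes their sum. Working out the expression ((5 ⊕ -4) ⊗ (3 ⊕ 5)) gives -1.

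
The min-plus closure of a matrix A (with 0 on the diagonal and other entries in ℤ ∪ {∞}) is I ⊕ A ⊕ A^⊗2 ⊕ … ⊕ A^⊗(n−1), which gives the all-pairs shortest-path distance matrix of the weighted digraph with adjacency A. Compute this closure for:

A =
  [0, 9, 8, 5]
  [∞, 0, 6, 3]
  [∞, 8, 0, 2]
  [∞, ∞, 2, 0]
Closure =
  [0, 9, 7, 5]
  [∞, 0, 5, 3]
  [∞, 8, 0, 2]
  [∞, 10, 2, 0]

This is the Floyd-Warshall all-pairs shortest-path computation. For each intermediate vertex k = 0, 1, …, 3, update dist[i][j] ← min(dist[i][j], dist[i][k] + dist[k][j]). The final matrix gives, for each (i, j), the minimum total weight of any directed path from i to j (possibly empty when i = j).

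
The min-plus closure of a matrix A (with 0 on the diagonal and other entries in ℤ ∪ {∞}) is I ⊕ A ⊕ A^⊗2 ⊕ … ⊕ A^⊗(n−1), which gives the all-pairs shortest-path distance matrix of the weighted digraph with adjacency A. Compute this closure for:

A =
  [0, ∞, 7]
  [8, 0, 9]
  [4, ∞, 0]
Closure =
  [0, ∞, 7]
  [8, 0, 9]
  [4, ∞, 0]

This is the Floyd-Warshall all-pairs shortest-path computation. For each intermediate vertex k = 0, 1, …, 2, update dist[i][j] ← min(dist[i][j], dist[i][k] + dist[k][j]). The final matrix gives, for each (i, j), the minimum total weight of any directed path from i to j (possibly empty when i = j).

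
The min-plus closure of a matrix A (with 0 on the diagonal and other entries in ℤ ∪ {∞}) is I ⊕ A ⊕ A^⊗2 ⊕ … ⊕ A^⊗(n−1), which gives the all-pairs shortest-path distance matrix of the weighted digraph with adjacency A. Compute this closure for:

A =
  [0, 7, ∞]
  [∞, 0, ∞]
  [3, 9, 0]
Closure =
  [0, 7, ∞]
  [∞, 0, ∞]
  [3, 9, 0]

This is the Floyd-Warshall all-pairs shortest-path computation. For each intermediate vertex k = 0, 1, …, 2, update dist[i][j] ← min(dist[i][j], dist[i][k] + dist[k][j]). The final matrix gives, for each (i, j), the minimum total weight of any directed path from i to j (possibly empty when i = j).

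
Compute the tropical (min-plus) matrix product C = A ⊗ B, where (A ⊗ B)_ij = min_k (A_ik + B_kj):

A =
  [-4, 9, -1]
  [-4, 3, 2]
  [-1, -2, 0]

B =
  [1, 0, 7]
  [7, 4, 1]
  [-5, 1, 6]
A ⊗ B =
  [-6, -4, 3]
  [-3, -4, 3]
  [-5, -1, -1]

Apply the min-plus product entry-by-entry:
  C[0][0] = min over k of (A[0][0] + B[0][0] = -4 + 1 = -3, A[0][1] + B[1][0] = 9 + 7 = 16, A[0][2] + B[2][0] = -1 + -5 = -6) = -6 (attained at k = 2)
  C[0][1] = min over k of (A[0][0] + B[0][1] = -4 + 0 = -4, A[0][1] + B[1][1] = 9 + 4 = 13, A[0][2] + B[2][1] = -1 + 1 = 0) = -4 (attained at k = 0)
  C[0][2] = min over k of (A[0][0] + B[0][2] = -4 + 7 = 3, A[0][1] + B[1][2] = 9 + 1 = 10, A[0][2] + B[2][2] = -1 + 6 = 5) = 3 (attained at k = 0)
  C[1][0] = min over k of (A[1][0] + B[0][0] = -4 + 1 = -3, A[1][1] + B[1][0] = 3 + 7 = 10, A[1][2] + B[2][0] = 2 + -5 = -3) = -3 (attained at k = 0)
  C[1][1] = min over k of (A[1][0] + B[0][1] = -4 + 0 = -4, A[1][1] + B[1][1] = 3 + 4 = 7, A[1][2] + B[2][1] = 2 + 1 = 3) = -4 (attained at k = 0)
  C[1][2] = min over k of (A[1][0] + B[0][2] = -4 + 7 = 3, A[1][1] + B[1][2] = 3 + 1 = 4, A[1][2] + B[2][2] = 2 + 6 = 8) = 3 (attained at k = 0)
  C[2][0] = min over k of (A[2][0] + B[0][0] = -1 + 1 = 0, A[2][1] + B[1][0] = -2 + 7 = 5, A[2][2] + B[2][0] = 0 + -5 = -5) = -5 (attained at k = 2)
  C[2][1] = min over k of (A[2][0] + B[0][1] = -1 + 0 = -1, A[2][1] + B[1][1] = -2 + 4 = 2, A[2][2] + B[2][1] = 0 + 1 = 1) = -1 (attained at k = 0)
  C[2][2] = min over k of (A[2][0] + B[0][2] = -1 + 7 = 6, A[2][1] + B[1][2] = -2 + 1 = -1, A[2][2] + B[2][2] = 0 + 6 = 6) = -1 (attained at k = 1)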